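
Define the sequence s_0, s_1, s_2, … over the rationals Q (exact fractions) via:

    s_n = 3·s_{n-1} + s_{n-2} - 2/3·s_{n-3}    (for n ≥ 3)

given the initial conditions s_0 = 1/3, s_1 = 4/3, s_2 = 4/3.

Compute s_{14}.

s_3 = 3·4/3 + 1·4/3 + -2/3·1/3 = 46/9
s_4 = 3·46/9 + 1·4/3 + -2/3·4/3 = 142/9
s_5 = 3·142/9 + 1·46/9 + -2/3·4/3 = 464/9
s_6 = 3·464/9 + 1·142/9 + -2/3·46/9 = 4510/27
s_7 = 3·4510/27 + 1·464/9 + -2/3·142/9 = 14638/27
s_8 = 3·14638/27 + 1·4510/27 + -2/3·464/9 = 15832/9
s_9 = 3·15832/9 + 1·14638/27 + -2/3·4510/27 = 462358/81
s_10 = 3·462358/81 + 1·15832/9 + -2/3·14638/27 = 1500286/81
s_11 = 3·1500286/81 + 1·462358/81 + -2/3·15832/9 = 4868224/81
s_12 = 3·4868224/81 + 1·1500286/81 + -2/3·462358/81 = 47390158/243
s_13 = 3·47390158/243 + 1·4868224/81 + -2/3·1500286/81 = 153774574/243
s_14 = 3·153774574/243 + 1·47390158/243 + -2/3·4868224/81 = 498977432/243

498977432/243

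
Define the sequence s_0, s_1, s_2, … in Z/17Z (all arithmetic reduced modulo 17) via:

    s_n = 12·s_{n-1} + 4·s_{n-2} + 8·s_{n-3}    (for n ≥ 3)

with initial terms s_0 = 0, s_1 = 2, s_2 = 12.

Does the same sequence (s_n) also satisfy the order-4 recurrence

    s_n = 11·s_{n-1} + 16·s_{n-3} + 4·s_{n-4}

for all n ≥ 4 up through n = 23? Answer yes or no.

Terms s_0..s_23: 0, 2, 12, 16, 1, 2, 3, 1, 6, 15, 8, 0, 16, 1, 8, 7, 5, 16, 13, 5, 2, 12, 5, 5
n=4: candidate gives 4, actual s_4 = 1 ✗

no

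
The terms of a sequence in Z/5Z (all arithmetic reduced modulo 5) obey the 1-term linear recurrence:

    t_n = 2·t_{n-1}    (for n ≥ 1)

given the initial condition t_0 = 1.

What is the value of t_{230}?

t_1 = 2·1 = 2
t_2 = 2·2 = 4
t_3 = 2·4 = 3
t_4 = 2·3 = 1
(t_4) = (1) = (t_0), so the sequence has period 4.
230 ≡ 2 (mod 4), hence t_230 = t_2 = 4.

4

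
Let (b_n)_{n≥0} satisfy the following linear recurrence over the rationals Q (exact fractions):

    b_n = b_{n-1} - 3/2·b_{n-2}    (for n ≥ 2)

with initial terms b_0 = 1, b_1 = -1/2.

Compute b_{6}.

1

b_2 = 1·-1/2 + -3/2·1 = -2
b_3 = 1·-2 + -3/2·-1/2 = -5/4
b_4 = 1·-5/4 + -3/2·-2 = 7/4
b_5 = 1·7/4 + -3/2·-5/4 = 29/8
b_6 = 1·29/8 + -3/2·7/4 = 1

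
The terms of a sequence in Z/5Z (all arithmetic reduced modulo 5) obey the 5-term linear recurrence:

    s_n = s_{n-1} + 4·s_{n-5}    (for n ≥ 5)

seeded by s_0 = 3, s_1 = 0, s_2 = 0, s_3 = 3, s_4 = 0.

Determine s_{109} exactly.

s_5 = 1·0 + 0·3 + 0·0 + 0·0 + 4·3 = 2
s_6 = 1·2 + 0·0 + 0·3 + 0·0 + 4·0 = 2
s_7 = 1·2 + 0·2 + 0·0 + 0·3 + 4·0 = 2
s_8 = 1·2 + 0·2 + 0·2 + 0·0 + 4·3 = 4
s_9 = 1·4 + 0·2 + 0·2 + 0·2 + 4·0 = 4
s_10 = 1·4 + 0·4 + 0·2 + 0·2 + 4·2 = 2
s_11 = 1·2 + 0·4 + 0·4 + 0·2 + 4·2 = 0
s_12 = 1·0 + 0·2 + 0·4 + 0·4 + 4·2 = 3
s_13 = 1·3 + 0·0 + 0·2 + 0·4 + 4·4 = 4
s_14 = 1·4 + 0·3 + 0·0 + 0·2 + 4·4 = 0
s_15 = 1·0 + 0·4 + 0·3 + 0·0 + 4·2 = 3
s_16 = 1·3 + 0·0 + 0·4 + 0·3 + 4·0 = 3
s_17 = 1·3 + 0·3 + 0·0 + 0·4 + 4·3 = 0
s_18 = 1·0 + 0·3 + 0·3 + 0·0 + 4·4 = 1
s_19 = 1·1 + 0·0 + 0·3 + 0·3 + 4·0 = 1
s_20 = 1·1 + 0·1 + 0·0 + 0·3 + 4·3 = 3
s_21 = 1·3 + 0·1 + 0·1 + 0·0 + 4·3 = 0
s_22 = 1·0 + 0·3 + 0·1 + 0·1 + 4·0 = 0
s_23 = 1·0 + 0·0 + 0·3 + 0·1 + 4·1 = 4
s_24 = 1·4 + 0·0 + 0·0 + 0·3 + 4·1 = 3
s_25 = 1·3 + 0·4 + 0·0 + 0·0 + 4·3 = 0
s_26 = 1·0 + 0·3 + 0·4 + 0·0 + 4·0 = 0
s_27 = 1·0 + 0·0 + 0·3 + 0·4 + 4·0 = 0
s_28 = 1·0 + 0·0 + 0·0 + 0·3 + 4·4 = 1
s_29 = 1·1 + 0·0 + 0·0 + 0·0 + 4·3 = 3
s_30 = 1·3 + 0·1 + 0·0 + 0·0 + 4·0 = 3
s_31 = 1·3 + 0·3 + 0·1 + 0·0 + 4·0 = 3
s_32 = 1·3 + 0·3 + 0·3 + 0·1 + 4·0 = 3
s_33 = 1·3 + 0·3 + 0·3 + 0·3 + 4·1 = 2
s_34 = 1·2 + 0·3 + 0·3 + 0·3 + 4·3 = 4
s_35 = 1·4 + 0·2 + 0·3 + 0·3 + 4·3 = 1
s_36 = 1·1 + 0·4 + 0·2 + 0·3 + 4·3 = 3
s_37 = 1·3 + 0·1 + 0·4 + 0·2 + 4·3 = 0
s_38 = 1·0 + 0·3 + 0·1 + 0·4 + 4·2 = 3
s_39 = 1·3 + 0·0 + 0·3 + 0·1 + 4·4 = 4
s_40 = 1·4 + 0·3 + 0·0 + 0·3 + 4·1 = 3
s_41 = 1·3 + 0·4 + 0·3 + 0·0 + 4·3 = 0
s_42 = 1·0 + 0·3 + 0·4 + 0·3 + 4·0 = 0
s_43 = 1·0 + 0·0 + 0·3 + 0·4 + 4·3 = 2
s_44 = 1·2 + 0·0 + 0·0 + 0·3 + 4·4 = 3
s_45 = 1·3 + 0·2 + 0·0 + 0·0 + 4·3 = 0
s_46 = 1·0 + 0·3 + 0·2 + 0·0 + 4·0 = 0
s_47 = 1·0 + 0·0 + 0·3 + 0·2 + 4·0 = 0
s_48 = 1·0 + 0·0 + 0·0 + 0·3 + 4·2 = 3
s_49 = 1·3 + 0·0 + 0·0 + 0·0 + 4·3 = 0
s_50 = 1·0 + 0·3 + 0·0 + 0·0 + 4·0 = 0
s_51 = 1·0 + 0·0 + 0·3 + 0·0 + 4·0 = 0
s_52 = 1·0 + 0·0 + 0·0 + 0·3 + 4·0 = 0
s_53 = 1·0 + 0·0 + 0·0 + 0·0 + 4·3 = 2
s_54 = 1·2 + 0·0 + 0·0 + 0·0 + 4·0 = 2
s_55 = 1·2 + 0·2 + 0·0 + 0·0 + 4·0 = 2
s_56 = 1·2 + 0·2 + 0·2 + 0·0 + 4·0 = 2
s_57 = 1·2 + 0·2 + 0·2 + 0·2 + 4·0 = 2
s_58 = 1·2 + 0·2 + 0·2 + 0·2 + 4·2 = 0
s_59 = 1·0 + 0·2 + 0·2 + 0·2 + 4·2 = 3
s_60 = 1·3 + 0·0 + 0·2 + 0·2 + 4·2 = 1
s_61 = 1·1 + 0·3 + 0·0 + 0·2 + 4·2 = 4
s_62 = 1·4 + 0·1 + 0·3 + 0·0 + 4·2 = 2
s_63 = 1·2 + 0·4 + 0·1 + 0·3 + 4·0 = 2
s_64 = 1·2 + 0·2 + 0·4 + 0·1 + 4·3 = 4
s_65 = 1·4 + 0·2 + 0·2 + 0·4 + 4·1 = 3
s_66 = 1·3 + 0·4 + 0·2 + 0·2 + 4·4 = 4
s_67 = 1·4 + 0·3 + 0·4 + 0·2 + 4·2 = 2
s_68 = 1·2 + 0·4 + 0·3 + 0·4 + 4·2 = 0
s_69 = 1·0 + 0·2 + 0·4 + 0·3 + 4·4 = 1
s_70 = 1·1 + 0·0 + 0·2 + 0·4 + 4·3 = 3
s_71 = 1·3 + 0·1 + 0·0 + 0·2 + 4·4 = 4
s_72 = 1·4 + 0·3 + 0·1 + 0·0 + 4·2 = 2
s_73 = 1·2 + 0·4 + 0·3 + 0·1 + 4·0 = 2
s_74 = 1·2 + 0·2 + 0·4 + 0·3 + 4·1 = 1
s_75 = 1·1 + 0·2 + 0·2 + 0·4 + 4·3 = 3
s_76 = 1·3 + 0·1 + 0·2 + 0·2 + 4·4 = 4
s_77 = 1·4 + 0·3 + 0·1 + 0·2 + 4·2 = 2
s_78 = 1·2 + 0·4 + 0·3 + 0·1 + 4·2 = 0
s_79 = 1·0 + 0·2 + 0·4 + 0·3 + 4·1 = 4
s_80 = 1·4 + 0·0 + 0·2 + 0·4 + 4·3 = 1
s_81 = 1·1 + 0·4 + 0·0 + 0·2 + 4·4 = 2
s_82 = 1·2 + 0·1 + 0·4 + 0·0 + 4·2 = 0
s_83 = 1·0 + 0·2 + 0·1 + 0·4 + 4·0 = 0
s_84 = 1·0 + 0·0 + 0·2 + 0·1 + 4·4 = 1
s_85 = 1·1 + 0·0 + 0·0 + 0·2 + 4·1 = 0
s_86 = 1·0 + 0·1 + 0·0 + 0·0 + 4·2 = 3
s_87 = 1·3 + 0·0 + 0·1 + 0·0 + 4·0 = 3
s_88 = 1·3 + 0·3 + 0·0 + 0·1 + 4·0 = 3
s_89 = 1·3 + 0·3 + 0·3 + 0·0 + 4·1 = 2
s_90 = 1·2 + 0·3 + 0·3 + 0·3 + 4·0 = 2
s_91 = 1·2 + 0·2 + 0·3 + 0·3 + 4·3 = 4
s_92 = 1·4 + 0·2 + 0·2 + 0·3 + 4·3 = 1
s_93 = 1·1 + 0·4 + 0·2 + 0·2 + 4·3 = 3
s_94 = 1·3 + 0·1 + 0·4 + 0·2 + 4·2 = 1
s_95 = 1·1 + 0·3 + 0·1 + 0·4 + 4·2 = 4
s_96 = 1·4 + 0·1 + 0·3 + 0·1 + 4·4 = 0
s_97 = 1·0 + 0·4 + 0·1 + 0·3 + 4·1 = 4
s_98 = 1·4 + 0·0 + 0·4 + 0·1 + 4·3 = 1
s_99 = 1·1 + 0·4 + 0·0 + 0·4 + 4·1 = 0
s_100 = 1·0 + 0·1 + 0·4 + 0·0 + 4·4 = 1
s_101 = 1·1 + 0·0 + 0·1 + 0·4 + 4·0 = 1
s_102 = 1·1 + 0·1 + 0·0 + 0·1 + 4·4 = 2
s_103 = 1·2 + 0·1 + 0·1 + 0·0 + 4·1 = 1
s_104 = 1·1 + 0·2 + 0·1 + 0·1 + 4·0 = 1
s_105 = 1·1 + 0·1 + 0·2 + 0·1 + 4·1 = 0
s_106 = 1·0 + 0·1 + 0·1 + 0·2 + 4·1 = 4
s_107 = 1·4 + 0·0 + 0·1 + 0·1 + 4·2 = 2
s_108 = 1·2 + 0·4 + 0·0 + 0·1 + 4·1 = 1
s_109 = 1·1 + 0·2 + 0·4 + 0·0 + 4·1 = 0

0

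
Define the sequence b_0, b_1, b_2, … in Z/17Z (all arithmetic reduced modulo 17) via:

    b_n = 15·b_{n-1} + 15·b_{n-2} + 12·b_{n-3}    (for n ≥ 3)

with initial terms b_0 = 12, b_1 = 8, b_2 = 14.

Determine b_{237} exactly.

5

b_3 = 15·14 + 15·8 + 12·12 = 15
b_4 = 15·15 + 15·14 + 12·8 = 4
b_5 = 15·4 + 15·15 + 12·14 = 11
b_6 = 15·11 + 15·4 + 12·15 = 14
b_7 = 15·14 + 15·11 + 12·4 = 15
b_8 = 15·15 + 15·14 + 12·11 = 6
Continuing the recurrence:
  b_9 = 7;  b_10 = 1;  b_11 = 5;  b_12 = 4;  b_13 = 11;  b_14 = 13
  b_15 = 0;  b_16 = 4;  b_17 = 12;  b_18 = 2;  b_19 = 3;  b_20 = 15
  b_21 = 5;  b_22 = 13;  b_23 = 8;  b_24 = 1;  b_25 = 2;  b_26 = 5
  b_27 = 15;  b_28 = 1;  b_29 = 11;  b_30 = 3;  b_31 = 1;  b_32 = 5
  b_33 = 7;  b_34 = 5;  b_35 = 2;  b_36 = 2;  b_37 = 1;  b_38 = 1
  b_39 = 3;  b_40 = 4;  b_41 = 15;  b_42 = 15;  b_43 = 5;  b_44 = 4
  b_45 = 9;  b_46 = 0;  b_47 = 13;  b_48 = 14;  b_49 = 14;  b_50 = 15
  b_51 = 8;  b_52 = 3;  b_53 = 5;  b_54 = 12;  b_55 = 2;  b_56 = 15
  b_57 = 8;  b_58 = 12;  b_59 = 4;  b_60 = 13;  b_61 = 8;  b_62 = 6
  b_63 = 9;  b_64 = 15;  b_65 = 7;  b_66 = 13;  b_67 = 4;  b_68 = 16
  b_69 = 14;  b_70 = 5;  b_71 = 1;  b_72 = 3;  b_73 = 1;  b_74 = 4
  b_75 = 9;  b_76 = 3;  b_77 = 7;  b_78 = 3;  b_79 = 16;  b_80 = 12
  b_81 = 14;  b_82 = 4;  b_83 = 6;  b_84 = 12;  b_85 = 12;  b_86 = 7
  b_87 = 4;  b_88 = 3;  b_89 = 2;  b_90 = 4;  b_91 = 7;  b_92 = 2
  b_93 = 13;  b_94 = 3;  b_95 = 9;  b_96 = 13;  b_97 = 9;  b_98 = 13
  b_99 = 10;  b_100 = 11;  b_101 = 12;  b_102 = 6;  b_103 = 11;  b_104 = 8
  b_105 = 0;  b_106 = 14;  b_107 = 0;  b_108 = 6;  b_109 = 3;  b_110 = 16
  b_111 = 0;  b_112 = 4;  b_113 = 14;  b_114 = 15;  b_115 = 7;  b_116 = 5
  b_117 = 3;  b_118 = 0;  b_119 = 3;  b_120 = 13;  b_121 = 2;  b_122 = 6
  b_123 = 4;  b_124 = 4;  b_125 = 5;  b_126 = 13;  b_127 = 12;  b_128 = 10
  b_129 = 10;  b_130 = 2;  b_131 = 11;  b_132 = 9;  b_133 = 1;  b_134 = 10
  b_135 = 1;  b_136 = 7;  b_137 = 2;  b_138 = 11;  b_139 = 7;  b_140 = 5
  b_141 = 6;  b_142 = 11;  b_143 = 9;  b_144 = 15;  b_145 = 16;  b_146 = 12
  b_147 = 5;  b_148 = 5;  b_149 = 5;  b_150 = 6;  b_151 = 4;  b_152 = 6
  b_153 = 1;  b_154 = 0;  b_155 = 2;  b_156 = 8;  b_157 = 14;  b_158 = 14
  b_159 = 6;  b_160 = 9;  b_161 = 2;  b_162 = 16;  b_163 = 4;  b_164 = 1
  b_165 = 12;  b_166 = 5;  b_167 = 12;  b_168 = 8;  b_169 = 3;  b_170 = 3
  b_171 = 16;  b_172 = 15;  b_173 = 8;  b_174 = 10;  b_175 = 8;  b_176 = 9
  b_177 = 1;  b_178 = 8;  b_179 = 5;  b_180 = 3;  b_181 = 12;  b_182 = 13
  b_183 = 3;  b_184 = 10;  b_185 = 11;  b_186 = 11;  b_187 = 8;  b_188 = 9
  b_189 = 13;  b_190 = 1;  b_191 = 12;  b_192 = 11;  b_193 = 0;  b_194 = 3
  b_195 = 7;  b_196 = 14;  b_197 = 11;  b_198 = 0;  b_199 = 10;  b_200 = 10
  b_201 = 11;  b_202 = 10;  b_203 = 10;  b_204 = 7;  b_205 = 1;  b_206 = 2
  b_207 = 10;  b_208 = 5;  b_209 = 11;  b_210 = 3;  b_211 = 15;  b_212 = 11
  b_213 = 1;  b_214 = 3;  b_215 = 5;  b_216 = 13;  b_217 = 0;  b_218 = 0
  b_219 = 3;  b_220 = 11;  b_221 = 6;  b_222 = 2;  b_223 = 14;  b_224 = 6
  b_225 = 1;  b_226 = 1;  b_227 = 0;  b_228 = 10;  b_229 = 9;  b_230 = 13
  b_231 = 8;  b_232 = 15;  b_233 = 8;  b_234 = 16;  b_235 = 13
b_236 = 15·13 + 15·16 + 12·8 = 4
b_237 = 15·4 + 15·13 + 12·16 = 5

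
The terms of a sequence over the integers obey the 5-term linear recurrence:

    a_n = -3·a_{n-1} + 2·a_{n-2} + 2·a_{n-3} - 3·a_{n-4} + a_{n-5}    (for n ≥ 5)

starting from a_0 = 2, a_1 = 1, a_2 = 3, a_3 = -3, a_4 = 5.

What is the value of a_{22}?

a_5 = -3·5 + 2·-3 + 2·3 + -3·1 + 1·2 = -16
a_6 = -3·-16 + 2·5 + 2·-3 + -3·3 + 1·1 = 44
a_7 = -3·44 + 2·-16 + 2·5 + -3·-3 + 1·3 = -142
a_8 = -3·-142 + 2·44 + 2·-16 + -3·5 + 1·-3 = 464
a_9 = -3·464 + 2·-142 + 2·44 + -3·-16 + 1·5 = -1535
a_10 = -3·-1535 + 2·464 + 2·-142 + -3·44 + 1·-16 = 5101
a_11 = -3·5101 + 2·-1535 + 2·464 + -3·-142 + 1·44 = -16975
a_12 = -3·-16975 + 2·5101 + 2·-1535 + -3·464 + 1·-142 = 56523
a_13 = -3·56523 + 2·-16975 + 2·5101 + -3·-1535 + 1·464 = -188248
a_14 = -3·-188248 + 2·56523 + 2·-16975 + -3·5101 + 1·-1535 = 627002
a_15 = -3·627002 + 2·-188248 + 2·56523 + -3·-16975 + 1·5101 = -2088430
a_16 = -3·-2088430 + 2·627002 + 2·-188248 + -3·56523 + 1·-16975 = 6956254
a_17 = -3·6956254 + 2·-2088430 + 2·627002 + -3·-188248 + 1·56523 = -23170351
a_18 = -3·-23170351 + 2·6956254 + 2·-2088430 + -3·627002 + 1·-188248 = 77177447
a_19 = -3·77177447 + 2·-23170351 + 2·6956254 + -3·-2088430 + 1·627002 = -257068243
a_20 = -3·-257068243 + 2·77177447 + 2·-23170351 + -3·6956254 + 1·-2088430 = 856261729
a_21 = -3·856261729 + 2·-257068243 + 2·77177447 + -3·-23170351 + 1·6956254 = -2852099472
a_22 = -3·-2852099472 + 2·856261729 + 2·-257068243 + -3·77177447 + 1·-23170351 = 9499982696

9499982696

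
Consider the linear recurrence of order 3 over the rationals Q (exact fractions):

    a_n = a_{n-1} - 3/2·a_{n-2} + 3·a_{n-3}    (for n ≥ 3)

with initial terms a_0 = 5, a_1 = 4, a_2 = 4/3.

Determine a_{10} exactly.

473/6

a_3 = 1·4/3 + -3/2·4 + 3·5 = 31/3
a_4 = 1·31/3 + -3/2·4/3 + 3·4 = 61/3
a_5 = 1·61/3 + -3/2·31/3 + 3·4/3 = 53/6
a_6 = 1·53/6 + -3/2·61/3 + 3·31/3 = 28/3
a_7 = 1·28/3 + -3/2·53/6 + 3·61/3 = 685/12
a_8 = 1·685/12 + -3/2·28/3 + 3·53/6 = 835/12
a_9 = 1·835/12 + -3/2·685/12 + 3·28/3 = 287/24
a_10 = 1·287/24 + -3/2·835/12 + 3·685/12 = 473/6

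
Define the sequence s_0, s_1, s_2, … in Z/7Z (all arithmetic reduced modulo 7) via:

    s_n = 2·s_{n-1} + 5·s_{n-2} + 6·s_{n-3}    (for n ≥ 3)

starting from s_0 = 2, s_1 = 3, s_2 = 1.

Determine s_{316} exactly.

2

s_3 = 2·1 + 5·3 + 6·2 = 1
s_4 = 2·1 + 5·1 + 6·3 = 4
s_5 = 2·4 + 5·1 + 6·1 = 5
s_6 = 2·5 + 5·4 + 6·1 = 1
s_7 = 2·1 + 5·5 + 6·4 = 2
s_8 = 2·2 + 5·1 + 6·5 = 4
s_9 = 2·4 + 5·2 + 6·1 = 3
s_10 = 2·3 + 5·4 + 6·2 = 3
s_11 = 2·3 + 5·3 + 6·4 = 3
s_12 = 2·3 + 5·3 + 6·3 = 4
s_13 = 2·4 + 5·3 + 6·3 = 6
s_14 = 2·6 + 5·4 + 6·3 = 1
s_15 = 2·1 + 5·6 + 6·4 = 0
s_16 = 2·0 + 5·1 + 6·6 = 6
s_17 = 2·6 + 5·0 + 6·1 = 4
s_18 = 2·4 + 5·6 + 6·0 = 3
s_19 = 2·3 + 5·4 + 6·6 = 6
s_20 = 2·6 + 5·3 + 6·4 = 2
s_21 = 2·2 + 5·6 + 6·3 = 3
s_22 = 2·3 + 5·2 + 6·6 = 3
s_23 = 2·3 + 5·3 + 6·2 = 5
s_24 = 2·5 + 5·3 + 6·3 = 1
s_25 = 2·1 + 5·5 + 6·3 = 3
s_26 = 2·3 + 5·1 + 6·5 = 6
s_27 = 2·6 + 5·3 + 6·1 = 5
s_28 = 2·5 + 5·6 + 6·3 = 2
s_29 = 2·2 + 5·5 + 6·6 = 2
s_30 = 2·2 + 5·2 + 6·5 = 2
s_31 = 2·2 + 5·2 + 6·2 = 5
s_32 = 2·5 + 5·2 + 6·2 = 4
s_33 = 2·4 + 5·5 + 6·2 = 3
s_34 = 2·3 + 5·4 + 6·5 = 0
s_35 = 2·0 + 5·3 + 6·4 = 4
s_36 = 2·4 + 5·0 + 6·3 = 5
s_37 = 2·5 + 5·4 + 6·0 = 2
s_38 = 2·2 + 5·5 + 6·4 = 4
s_39 = 2·4 + 5·2 + 6·5 = 6
s_40 = 2·6 + 5·4 + 6·2 = 2
s_41 = 2·2 + 5·6 + 6·4 = 2
s_42 = 2·2 + 5·2 + 6·6 = 1
s_43 = 2·1 + 5·2 + 6·2 = 3
s_44 = 2·3 + 5·1 + 6·2 = 2
s_45 = 2·2 + 5·3 + 6·1 = 4
s_46 = 2·4 + 5·2 + 6·3 = 1
s_47 = 2·1 + 5·4 + 6·2 = 6
s_48 = 2·6 + 5·1 + 6·4 = 6
s_49 = 2·6 + 5·6 + 6·1 = 6
s_50 = 2·6 + 5·6 + 6·6 = 1
s_51 = 2·1 + 5·6 + 6·6 = 5
s_52 = 2·5 + 5·1 + 6·6 = 2
s_53 = 2·2 + 5·5 + 6·1 = 0
s_54 = 2·0 + 5·2 + 6·5 = 5
s_55 = 2·5 + 5·0 + 6·2 = 1
s_56 = 2·1 + 5·5 + 6·0 = 6
s_57 = 2·6 + 5·1 + 6·5 = 5
s_58 = 2·5 + 5·6 + 6·1 = 4
s_59 = 2·4 + 5·5 + 6·6 = 6
s_60 = 2·6 + 5·4 + 6·5 = 6
s_61 = 2·6 + 5·6 + 6·4 = 3
s_62 = 2·3 + 5·6 + 6·6 = 2
s_63 = 2·2 + 5·3 + 6·6 = 6
s_64 = 2·6 + 5·2 + 6·3 = 5
s_65 = 2·5 + 5·6 + 6·2 = 3
s_66 = 2·3 + 5·5 + 6·6 = 4
s_67 = 2·4 + 5·3 + 6·5 = 4
s_68 = 2·4 + 5·4 + 6·3 = 4
s_69 = 2·4 + 5·4 + 6·4 = 3
s_70 = 2·3 + 5·4 + 6·4 = 1
s_71 = 2·1 + 5·3 + 6·4 = 6
s_72 = 2·6 + 5·1 + 6·3 = 0
s_73 = 2·0 + 5·6 + 6·1 = 1
s_74 = 2·1 + 5·0 + 6·6 = 3
s_75 = 2·3 + 5·1 + 6·0 = 4
s_76 = 2·4 + 5·3 + 6·1 = 1
s_77 = 2·1 + 5·4 + 6·3 = 5
s_78 = 2·5 + 5·1 + 6·4 = 4
s_79 = 2·4 + 5·5 + 6·1 = 4
s_80 = 2·4 + 5·4 + 6·5 = 2
s_81 = 2·2 + 5·4 + 6·4 = 6
s_82 = 2·6 + 5·2 + 6·4 = 4
s_83 = 2·4 + 5·6 + 6·2 = 1
s_84 = 2·1 + 5·4 + 6·6 = 2
s_85 = 2·2 + 5·1 + 6·4 = 5
s_86 = 2·5 + 5·2 + 6·1 = 5
s_87 = 2·5 + 5·5 + 6·2 = 5
s_88 = 2·5 + 5·5 + 6·5 = 2
s_89 = 2·2 + 5·5 + 6·5 = 3
s_90 = 2·3 + 5·2 + 6·5 = 4
s_91 = 2·4 + 5·3 + 6·2 = 0
s_92 = 2·0 + 5·4 + 6·3 = 3
s_93 = 2·3 + 5·0 + 6·4 = 2
s_94 = 2·2 + 5·3 + 6·0 = 5
s_95 = 2·5 + 5·2 + 6·3 = 3
s_96 = 2·3 + 5·5 + 6·2 = 1
s_97 = 2·1 + 5·3 + 6·5 = 5
s_98 = 2·5 + 5·1 + 6·3 = 5
s_99 = 2·5 + 5·5 + 6·1 = 6
s_100 = 2·6 + 5·5 + 6·5 = 4
s_101 = 2·4 + 5·6 + 6·5 = 5
s_102 = 2·5 + 5·4 + 6·6 = 3
s_103 = 2·3 + 5·5 + 6·4 = 6
s_104 = 2·6 + 5·3 + 6·5 = 1
s_105 = 2·1 + 5·6 + 6·3 = 1
s_106 = 2·1 + 5·1 + 6·6 = 1
s_107 = 2·1 + 5·1 + 6·1 = 6
s_108 = 2·6 + 5·1 + 6·1 = 2
s_109 = 2·2 + 5·6 + 6·1 = 5
s_110 = 2·5 + 5·2 + 6·6 = 0
s_111 = 2·0 + 5·5 + 6·2 = 2
s_112 = 2·2 + 5·0 + 6·5 = 6
s_113 = 2·6 + 5·2 + 6·0 = 1
s_114 = 2·1 + 5·6 + 6·2 = 2
s_115 = 2·2 + 5·1 + 6·6 = 3
s_116 = 2·3 + 5·2 + 6·1 = 1
(s_114, s_115, s_116) = (2, 3, 1) = (s_0, s_1, s_2), so the sequence has period 114.
316 ≡ 88 (mod 114), hence s_316 = s_88 = 2.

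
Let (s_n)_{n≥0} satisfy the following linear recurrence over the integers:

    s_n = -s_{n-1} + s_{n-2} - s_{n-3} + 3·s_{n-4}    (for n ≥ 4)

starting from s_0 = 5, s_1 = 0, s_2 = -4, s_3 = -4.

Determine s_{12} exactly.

s_4 = -1·-4 + 1·-4 + -1·0 + 3·5 = 15
s_5 = -1·15 + 1·-4 + -1·-4 + 3·0 = -15
s_6 = -1·-15 + 1·15 + -1·-4 + 3·-4 = 22
s_7 = -1·22 + 1·-15 + -1·15 + 3·-4 = -64
s_8 = -1·-64 + 1·22 + -1·-15 + 3·15 = 146
s_9 = -1·146 + 1·-64 + -1·22 + 3·-15 = -277
s_10 = -1·-277 + 1·146 + -1·-64 + 3·22 = 553
s_11 = -1·553 + 1·-277 + -1·146 + 3·-64 = -1168
s_12 = -1·-1168 + 1·553 + -1·-277 + 3·146 = 2436

2436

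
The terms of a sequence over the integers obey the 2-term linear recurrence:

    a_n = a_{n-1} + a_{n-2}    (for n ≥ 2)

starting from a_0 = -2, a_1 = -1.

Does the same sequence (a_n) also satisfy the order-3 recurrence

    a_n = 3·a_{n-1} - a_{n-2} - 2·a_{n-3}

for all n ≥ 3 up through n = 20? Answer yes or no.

yes

Terms a_0..a_20: -2, -1, -3, -4, -7, -11, -18, -29, -47, -76, -123, -199, -322, -521, -843, -1364, -2207, -3571, -5778, -9349, -15127
n=3: candidate gives -4, actual a_3 = -4 ✓
n=4: candidate gives -7, actual a_4 = -7 ✓
n=5: candidate gives -11, actual a_5 = -11 ✓
n=6: candidate gives -18, actual a_6 = -18 ✓
n=7: candidate gives -29, actual a_7 = -29 ✓
n=8: candidate gives -47, actual a_8 = -47 ✓
n=9: candidate gives -76, actual a_9 = -76 ✓
n=10: candidate gives -123, actual a_10 = -123 ✓
n=11: candidate gives -199, actual a_11 = -199 ✓
n=12: candidate gives -322, actual a_12 = -322 ✓
n=13: candidate gives -521, actual a_13 = -521 ✓
n=14: candidate gives -843, actual a_14 = -843 ✓
n=15: candidate gives -1364, actual a_15 = -1364 ✓
n=16: candidate gives -2207, actual a_16 = -2207 ✓
n=17: candidate gives -3571, actual a_17 = -3571 ✓
n=18: candidate gives -5778, actual a_18 = -5778 ✓
n=19: candidate gives -9349, actual a_19 = -9349 ✓
n=20: candidate gives -15127, actual a_20 = -15127 ✓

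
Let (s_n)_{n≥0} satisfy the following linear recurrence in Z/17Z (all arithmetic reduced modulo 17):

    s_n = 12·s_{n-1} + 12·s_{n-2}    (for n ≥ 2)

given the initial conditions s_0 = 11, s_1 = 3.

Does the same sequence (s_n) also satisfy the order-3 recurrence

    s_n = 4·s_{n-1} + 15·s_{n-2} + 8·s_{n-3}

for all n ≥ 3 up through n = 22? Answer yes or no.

Terms s_0..s_22: 11, 3, 15, 12, 1, 3, 14, 0, 15, 10, 11, 14, 11, 11, 9, 2, 13, 10, 4, 15, 7, 9, 5
n=3: candidate gives 6, actual s_3 = 12 ✗

no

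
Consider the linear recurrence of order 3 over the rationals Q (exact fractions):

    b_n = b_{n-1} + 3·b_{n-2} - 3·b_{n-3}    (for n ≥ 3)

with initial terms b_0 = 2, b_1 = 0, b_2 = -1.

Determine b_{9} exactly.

b_3 = 1·-1 + 3·0 + -3·2 = -7
b_4 = 1·-7 + 3·-1 + -3·0 = -10
b_5 = 1·-10 + 3·-7 + -3·-1 = -28
b_6 = 1·-28 + 3·-10 + -3·-7 = -37
b_7 = 1·-37 + 3·-28 + -3·-10 = -91
b_8 = 1·-91 + 3·-37 + -3·-28 = -118
b_9 = 1·-118 + 3·-91 + -3·-37 = -280

-280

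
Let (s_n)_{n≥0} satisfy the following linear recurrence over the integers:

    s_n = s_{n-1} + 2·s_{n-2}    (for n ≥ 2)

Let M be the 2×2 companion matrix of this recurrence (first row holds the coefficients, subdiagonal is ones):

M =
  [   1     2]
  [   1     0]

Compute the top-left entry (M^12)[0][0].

2731

(M^12)[0][0] is the top entry after applying M 12 times to the unit state (1, 0). Equivalently it is h_{13} for the auxiliary sequence (h_n) obeying the same recurrence with h_1 = 1 and h_i = 0 for 0 ≤ i < 1:
h_2 = 1·1 + 2·0 = 1
h_3 = 1·1 + 2·1 = 3
h_4 = 1·3 + 2·1 = 5
h_5 = 1·5 + 2·3 = 11
h_6 = 1·11 + 2·5 = 21
h_7 = 1·21 + 2·11 = 43
h_8 = 1·43 + 2·21 = 85
h_9 = 1·85 + 2·43 = 171
h_10 = 1·171 + 2·85 = 341
h_11 = 1·341 + 2·171 = 683
h_12 = 1·683 + 2·341 = 1365
h_13 = 1·1365 + 2·683 = 2731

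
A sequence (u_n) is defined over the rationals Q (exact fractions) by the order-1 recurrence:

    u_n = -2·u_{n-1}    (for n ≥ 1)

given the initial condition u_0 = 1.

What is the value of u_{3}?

-8

u_1 = -2·1 = -2
u_2 = -2·-2 = 4
u_3 = -2·4 = -8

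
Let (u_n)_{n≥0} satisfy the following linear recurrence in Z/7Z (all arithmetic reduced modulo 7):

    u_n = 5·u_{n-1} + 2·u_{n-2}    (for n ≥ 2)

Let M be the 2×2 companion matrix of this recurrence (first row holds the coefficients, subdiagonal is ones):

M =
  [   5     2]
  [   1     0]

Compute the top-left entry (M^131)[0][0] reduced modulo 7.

(M^131)[0][0] is the top entry after applying M 131 times to the unit state (1, 0). Equivalently it is h_{132} for the auxiliary sequence (h_n) obeying the same recurrence with h_1 = 1 and h_i = 0 for 0 ≤ i < 1:
h_2 = 5·1 + 2·0 = 5
h_3 = 5·5 + 2·1 = 6
h_4 = 5·6 + 2·5 = 5
h_5 = 5·5 + 2·6 = 2
h_6 = 5·2 + 2·5 = 6
h_7 = 5·6 + 2·2 = 6
h_8 = 5·6 + 2·6 = 0
h_9 = 5·0 + 2·6 = 5
h_10 = 5·5 + 2·0 = 4
h_11 = 5·4 + 2·5 = 2
h_12 = 5·2 + 2·4 = 4
h_13 = 5·4 + 2·2 = 3
h_14 = 5·3 + 2·4 = 2
h_15 = 5·2 + 2·3 = 2
h_16 = 5·2 + 2·2 = 0
h_17 = 5·0 + 2·2 = 4
h_18 = 5·4 + 2·0 = 6
h_19 = 5·6 + 2·4 = 3
h_20 = 5·3 + 2·6 = 6
h_21 = 5·6 + 2·3 = 1
h_22 = 5·1 + 2·6 = 3
h_23 = 5·3 + 2·1 = 3
h_24 = 5·3 + 2·3 = 0
h_25 = 5·0 + 2·3 = 6
h_26 = 5·6 + 2·0 = 2
h_27 = 5·2 + 2·6 = 1
h_28 = 5·1 + 2·2 = 2
h_29 = 5·2 + 2·1 = 5
h_30 = 5·5 + 2·2 = 1
h_31 = 5·1 + 2·5 = 1
h_32 = 5·1 + 2·1 = 0
h_33 = 5·0 + 2·1 = 2
h_34 = 5·2 + 2·0 = 3
h_35 = 5·3 + 2·2 = 5
h_36 = 5·5 + 2·3 = 3
h_37 = 5·3 + 2·5 = 4
h_38 = 5·4 + 2·3 = 5
h_39 = 5·5 + 2·4 = 5
h_40 = 5·5 + 2·5 = 0
h_41 = 5·0 + 2·5 = 3
h_42 = 5·3 + 2·0 = 1
h_43 = 5·1 + 2·3 = 4
h_44 = 5·4 + 2·1 = 1
h_45 = 5·1 + 2·4 = 6
h_46 = 5·6 + 2·1 = 4
h_47 = 5·4 + 2·6 = 4
h_48 = 5·4 + 2·4 = 0
h_49 = 5·0 + 2·4 = 1
(h_48, h_49) = (0, 1) = (h_0, h_1), so the sequence has period 48.
132 ≡ 36 (mod 48), hence h_132 = h_36 = 3.

3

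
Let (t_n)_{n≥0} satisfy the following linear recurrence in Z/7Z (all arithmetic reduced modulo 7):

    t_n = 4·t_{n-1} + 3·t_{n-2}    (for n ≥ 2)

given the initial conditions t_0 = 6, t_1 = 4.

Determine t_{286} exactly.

t_2 = 4·4 + 3·6 = 6
t_3 = 4·6 + 3·4 = 1
t_4 = 4·1 + 3·6 = 1
t_5 = 4·1 + 3·1 = 0
t_6 = 4·0 + 3·1 = 3
t_7 = 4·3 + 3·0 = 5
t_8 = 4·5 + 3·3 = 1
t_9 = 4·1 + 3·5 = 5
t_10 = 4·5 + 3·1 = 2
t_11 = 4·2 + 3·5 = 2
t_12 = 4·2 + 3·2 = 0
t_13 = 4·0 + 3·2 = 6
t_14 = 4·6 + 3·0 = 3
t_15 = 4·3 + 3·6 = 2
t_16 = 4·2 + 3·3 = 3
t_17 = 4·3 + 3·2 = 4
t_18 = 4·4 + 3·3 = 4
t_19 = 4·4 + 3·4 = 0
t_20 = 4·0 + 3·4 = 5
t_21 = 4·5 + 3·0 = 6
t_22 = 4·6 + 3·5 = 4
(t_21, t_22) = (6, 4) = (t_0, t_1), so the sequence has period 21.
286 ≡ 13 (mod 21), hence t_286 = t_13 = 6.

6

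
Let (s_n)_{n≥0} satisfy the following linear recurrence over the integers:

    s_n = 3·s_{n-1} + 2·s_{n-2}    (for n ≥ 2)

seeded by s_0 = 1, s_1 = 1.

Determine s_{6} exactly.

773

s_2 = 3·1 + 2·1 = 5
s_3 = 3·5 + 2·1 = 17
s_4 = 3·17 + 2·5 = 61
s_5 = 3·61 + 2·17 = 217
s_6 = 3·217 + 2·61 = 773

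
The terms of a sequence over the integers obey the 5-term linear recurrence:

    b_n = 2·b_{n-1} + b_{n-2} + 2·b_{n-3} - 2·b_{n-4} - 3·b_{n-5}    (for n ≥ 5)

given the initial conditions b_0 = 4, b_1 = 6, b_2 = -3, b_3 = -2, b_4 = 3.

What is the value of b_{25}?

-2518723513

b_5 = 2·3 + 1·-2 + 2·-3 + -2·6 + -3·4 = -26
b_6 = 2·-26 + 1·3 + 2·-2 + -2·-3 + -3·6 = -65
b_7 = 2·-65 + 1·-26 + 2·3 + -2·-2 + -3·-3 = -137
b_8 = 2·-137 + 1·-65 + 2·-26 + -2·3 + -3·-2 = -391
b_9 = 2·-391 + 1·-137 + 2·-65 + -2·-26 + -3·3 = -1006
b_10 = 2·-1006 + 1·-391 + 2·-137 + -2·-65 + -3·-26 = -2469
b_11 = 2·-2469 + 1·-1006 + 2·-391 + -2·-137 + -3·-65 = -6257
b_12 = 2·-6257 + 1·-2469 + 2·-1006 + -2·-391 + -3·-137 = -15802
b_13 = 2·-15802 + 1·-6257 + 2·-2469 + -2·-1006 + -3·-391 = -39614
b_14 = 2·-39614 + 1·-15802 + 2·-6257 + -2·-2469 + -3·-1006 = -99588
b_15 = 2·-99588 + 1·-39614 + 2·-15802 + -2·-6257 + -3·-2469 = -250473
b_16 = 2·-250473 + 1·-99588 + 2·-39614 + -2·-15802 + -3·-6257 = -629387
b_17 = 2·-629387 + 1·-250473 + 2·-99588 + -2·-39614 + -3·-15802 = -1581789
b_18 = 2·-1581789 + 1·-629387 + 2·-250473 + -2·-99588 + -3·-39614 = -3975893
b_19 = 2·-3975893 + 1·-1581789 + 2·-629387 + -2·-250473 + -3·-99588 = -9992639
b_20 = 2·-9992639 + 1·-3975893 + 2·-1581789 + -2·-629387 + -3·-250473 = -25114556
b_21 = 2·-25114556 + 1·-9992639 + 2·-3975893 + -2·-1581789 + -3·-629387 = -63121798
b_22 = 2·-63121798 + 1·-25114556 + 2·-9992639 + -2·-3975893 + -3·-1581789 = -158646277
b_23 = 2·-158646277 + 1·-63121798 + 2·-25114556 + -2·-9992639 + -3·-3975893 = -398730507
b_24 = 2·-398730507 + 1·-158646277 + 2·-63121798 + -2·-25114556 + -3·-9992639 = -1002143858
b_25 = 2·-1002143858 + 1·-398730507 + 2·-158646277 + -2·-63121798 + -3·-25114556 = -2518723513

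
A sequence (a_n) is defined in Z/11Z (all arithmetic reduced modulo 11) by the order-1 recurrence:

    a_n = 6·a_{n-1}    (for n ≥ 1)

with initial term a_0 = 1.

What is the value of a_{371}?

6

a_1 = 6·1 = 6
a_2 = 6·6 = 3
a_3 = 6·3 = 7
a_4 = 6·7 = 9
a_5 = 6·9 = 10
a_6 = 6·10 = 5
a_7 = 6·5 = 8
a_8 = 6·8 = 4
a_9 = 6·4 = 2
a_10 = 6·2 = 1
(a_10) = (1) = (a_0), so the sequence has period 10.
371 ≡ 1 (mod 10), hence a_371 = a_1 = 6.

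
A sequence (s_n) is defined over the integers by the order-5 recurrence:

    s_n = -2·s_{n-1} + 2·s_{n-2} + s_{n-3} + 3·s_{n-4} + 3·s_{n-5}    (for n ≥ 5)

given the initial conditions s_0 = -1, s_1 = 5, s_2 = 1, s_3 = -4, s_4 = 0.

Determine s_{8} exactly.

s_5 = -2·0 + 2·-4 + 1·1 + 3·5 + 3·-1 = 5
s_6 = -2·5 + 2·0 + 1·-4 + 3·1 + 3·5 = 4
s_7 = -2·4 + 2·5 + 1·0 + 3·-4 + 3·1 = -7
s_8 = -2·-7 + 2·4 + 1·5 + 3·0 + 3·-4 = 15

15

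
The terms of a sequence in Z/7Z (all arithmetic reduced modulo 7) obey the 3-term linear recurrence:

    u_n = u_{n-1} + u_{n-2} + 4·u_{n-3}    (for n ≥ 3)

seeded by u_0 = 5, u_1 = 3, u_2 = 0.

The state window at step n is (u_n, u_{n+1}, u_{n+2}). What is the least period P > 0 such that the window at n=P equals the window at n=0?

48

n=0: window = (5, 3, 0)
n=1: window = (3, 0, 2)
n=2: window = (0, 2, 0)
n=3: window = (2, 0, 2)
n=4: window = (0, 2, 3)
n=5: window = (2, 3, 5)
n=6: window = (3, 5, 2)
n=7: window = (5, 2, 5)
n=8: window = (2, 5, 6)
n=9: window = (5, 6, 5)
n=10: window = (6, 5, 3)
n=11: window = (5, 3, 4)
n=12: window = (3, 4, 6)
n=13: window = (4, 6, 1)
n=14: window = (6, 1, 2)
n=15: window = (1, 2, 6)
n=16: window = (2, 6, 5)
n=17: window = (6, 5, 5)
n=18: window = (5, 5, 6)
n=19: window = (5, 6, 3)
n=20: window = (6, 3, 1)
n=21: window = (3, 1, 0)
n=22: window = (1, 0, 6)
n=23: window = (0, 6, 3)
n=24: window = (6, 3, 2)
n=25: window = (3, 2, 1)
n=26: window = (2, 1, 1)
n=27: window = (1, 1, 3)
n=28: window = (1, 3, 1)
n=29: window = (3, 1, 1)
n=30: window = (1, 1, 0)
n=31: window = (1, 0, 5)
n=32: window = (0, 5, 2)
n=33: window = (5, 2, 0)
n=34: window = (2, 0, 1)
n=35: window = (0, 1, 2)
n=36: window = (1, 2, 3)
n=37: window = (2, 3, 2)
n=38: window = (3, 2, 6)
n=39: window = (2, 6, 6)
n=40: window = (6, 6, 6)
…
n=46: window = (0, 5, 5)
n=47: window = (5, 5, 3)
n=48: window = (5, 3, 0)
window at n=48 equals window at n=0 → period = 48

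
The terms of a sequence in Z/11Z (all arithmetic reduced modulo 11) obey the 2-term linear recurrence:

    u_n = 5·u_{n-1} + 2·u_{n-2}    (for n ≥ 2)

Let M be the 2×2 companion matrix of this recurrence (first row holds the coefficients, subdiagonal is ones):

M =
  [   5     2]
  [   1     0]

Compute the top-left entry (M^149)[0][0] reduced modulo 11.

5

(M^149)[0][0] is the top entry after applying M 149 times to the unit state (1, 0). Equivalently it is h_{150} for the auxiliary sequence (h_n) obeying the same recurrence with h_1 = 1 and h_i = 0 for 0 ≤ i < 1:
h_2 = 5·1 + 2·0 = 5
h_3 = 5·5 + 2·1 = 5
h_4 = 5·5 + 2·5 = 2
h_5 = 5·2 + 2·5 = 9
h_6 = 5·9 + 2·2 = 5
h_7 = 5·5 + 2·9 = 10
h_8 = 5·10 + 2·5 = 5
h_9 = 5·5 + 2·10 = 1
h_10 = 5·1 + 2·5 = 4
h_11 = 5·4 + 2·1 = 0
h_12 = 5·0 + 2·4 = 8
h_13 = 5·8 + 2·0 = 7
h_14 = 5·7 + 2·8 = 7
h_15 = 5·7 + 2·7 = 5
h_16 = 5·5 + 2·7 = 6
h_17 = 5·6 + 2·5 = 7
h_18 = 5·7 + 2·6 = 3
h_19 = 5·3 + 2·7 = 7
h_20 = 5·7 + 2·3 = 8
h_21 = 5·8 + 2·7 = 10
h_22 = 5·10 + 2·8 = 0
h_23 = 5·0 + 2·10 = 9
h_24 = 5·9 + 2·0 = 1
h_25 = 5·1 + 2·9 = 1
h_26 = 5·1 + 2·1 = 7
h_27 = 5·7 + 2·1 = 4
h_28 = 5·4 + 2·7 = 1
h_29 = 5·1 + 2·4 = 2
h_30 = 5·2 + 2·1 = 1
h_31 = 5·1 + 2·2 = 9
h_32 = 5·9 + 2·1 = 3
h_33 = 5·3 + 2·9 = 0
h_34 = 5·0 + 2·3 = 6
h_35 = 5·6 + 2·0 = 8
h_36 = 5·8 + 2·6 = 8
h_37 = 5·8 + 2·8 = 1
h_38 = 5·1 + 2·8 = 10
h_39 = 5·10 + 2·1 = 8
h_40 = 5·8 + 2·10 = 5
h_41 = 5·5 + 2·8 = 8
h_42 = 5·8 + 2·5 = 6
h_43 = 5·6 + 2·8 = 2
h_44 = 5·2 + 2·6 = 0
h_45 = 5·0 + 2·2 = 4
h_46 = 5·4 + 2·0 = 9
h_47 = 5·9 + 2·4 = 9
h_48 = 5·9 + 2·9 = 8
h_49 = 5·8 + 2·9 = 3
h_50 = 5·3 + 2·8 = 9
h_51 = 5·9 + 2·3 = 7
h_52 = 5·7 + 2·9 = 9
h_53 = 5·9 + 2·7 = 4
h_54 = 5·4 + 2·9 = 5
h_55 = 5·5 + 2·4 = 0
h_56 = 5·0 + 2·5 = 10
h_57 = 5·10 + 2·0 = 6
h_58 = 5·6 + 2·10 = 6
h_59 = 5·6 + 2·6 = 9
h_60 = 5·9 + 2·6 = 2
h_61 = 5·2 + 2·9 = 6
h_62 = 5·6 + 2·2 = 1
h_63 = 5·1 + 2·6 = 6
h_64 = 5·6 + 2·1 = 10
h_65 = 5·10 + 2·6 = 7
h_66 = 5·7 + 2·10 = 0
h_67 = 5·0 + 2·7 = 3
h_68 = 5·3 + 2·0 = 4
h_69 = 5·4 + 2·3 = 4
h_70 = 5·4 + 2·4 = 6
h_71 = 5·6 + 2·4 = 5
h_72 = 5·5 + 2·6 = 4
h_73 = 5·4 + 2·5 = 8
h_74 = 5·8 + 2·4 = 4
h_75 = 5·4 + 2·8 = 3
h_76 = 5·3 + 2·4 = 1
h_77 = 5·1 + 2·3 = 0
h_78 = 5·0 + 2·1 = 2
h_79 = 5·2 + 2·0 = 10
h_80 = 5·10 + 2·2 = 10
h_81 = 5·10 + 2·10 = 4
h_82 = 5·4 + 2·10 = 7
h_83 = 5·7 + 2·4 = 10
h_84 = 5·10 + 2·7 = 9
h_85 = 5·9 + 2·10 = 10
h_86 = 5·10 + 2·9 = 2
h_87 = 5·2 + 2·10 = 8
h_88 = 5·8 + 2·2 = 0
h_89 = 5·0 + 2·8 = 5
h_90 = 5·5 + 2·0 = 3
h_91 = 5·3 + 2·5 = 3
h_92 = 5·3 + 2·3 = 10
h_93 = 5·10 + 2·3 = 1
h_94 = 5·1 + 2·10 = 3
h_95 = 5·3 + 2·1 = 6
h_96 = 5·6 + 2·3 = 3
h_97 = 5·3 + 2·6 = 5
h_98 = 5·5 + 2·3 = 9
h_99 = 5·9 + 2·5 = 0
h_100 = 5·0 + 2·9 = 7
h_101 = 5·7 + 2·0 = 2
h_102 = 5·2 + 2·7 = 2
h_103 = 5·2 + 2·2 = 3
h_104 = 5·3 + 2·2 = 8
h_105 = 5·8 + 2·3 = 2
h_106 = 5·2 + 2·8 = 4
h_107 = 5·4 + 2·2 = 2
h_108 = 5·2 + 2·4 = 7
h_109 = 5·7 + 2·2 = 6
h_110 = 5·6 + 2·7 = 0
h_111 = 5·0 + 2·6 = 1
h_112 = 5·1 + 2·0 = 5
h_113 = 5·5 + 2·1 = 5
h_114 = 5·5 + 2·5 = 2
h_115 = 5·2 + 2·5 = 9
h_116 = 5·9 + 2·2 = 5
h_117 = 5·5 + 2·9 = 10
h_118 = 5·10 + 2·5 = 5
h_119 = 5·5 + 2·10 = 1
h_120 = 5·1 + 2·5 = 4
h_121 = 5·4 + 2·1 = 0
h_122 = 5·0 + 2·4 = 8
h_123 = 5·8 + 2·0 = 7
h_124 = 5·7 + 2·8 = 7
h_125 = 5·7 + 2·7 = 5
h_126 = 5·5 + 2·7 = 6
h_127 = 5·6 + 2·5 = 7
h_128 = 5·7 + 2·6 = 3
h_129 = 5·3 + 2·7 = 7
h_130 = 5·7 + 2·3 = 8
h_131 = 5·8 + 2·7 = 10
h_132 = 5·10 + 2·8 = 0
h_133 = 5·0 + 2·10 = 9
h_134 = 5·9 + 2·0 = 1
h_135 = 5·1 + 2·9 = 1
h_136 = 5·1 + 2·1 = 7
h_137 = 5·7 + 2·1 = 4
h_138 = 5·4 + 2·7 = 1
h_139 = 5·1 + 2·4 = 2
h_140 = 5·2 + 2·1 = 1
h_141 = 5·1 + 2·2 = 9
h_142 = 5·9 + 2·1 = 3
h_143 = 5·3 + 2·9 = 0
h_144 = 5·0 + 2·3 = 6
h_145 = 5·6 + 2·0 = 8
h_146 = 5·8 + 2·6 = 8
h_147 = 5·8 + 2·8 = 1
h_148 = 5·1 + 2·8 = 10
h_149 = 5·10 + 2·1 = 8
h_150 = 5·8 + 2·10 = 5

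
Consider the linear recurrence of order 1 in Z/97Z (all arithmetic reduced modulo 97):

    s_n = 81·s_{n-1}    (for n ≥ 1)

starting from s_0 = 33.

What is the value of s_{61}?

54

s_1 = 81·33 = 54
s_2 = 81·54 = 9
s_3 = 81·9 = 50
s_4 = 81·50 = 73
s_5 = 81·73 = 93
s_6 = 81·93 = 64
s_7 = 81·64 = 43
s_8 = 81·43 = 88
s_9 = 81·88 = 47
s_10 = 81·47 = 24
s_11 = 81·24 = 4
s_12 = 81·4 = 33
(s_12) = (33) = (s_0), so the sequence has period 12.
61 ≡ 1 (mod 12), hence s_61 = s_1 = 54.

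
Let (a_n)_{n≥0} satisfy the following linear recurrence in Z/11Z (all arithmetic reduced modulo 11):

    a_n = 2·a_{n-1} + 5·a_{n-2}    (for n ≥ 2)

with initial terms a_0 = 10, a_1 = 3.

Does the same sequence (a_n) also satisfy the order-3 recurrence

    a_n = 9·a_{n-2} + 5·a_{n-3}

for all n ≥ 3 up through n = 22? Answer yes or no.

Terms a_0..a_22: 10, 3, 1, 6, 6, 9, 4, 9, 5, 0, 3, 6, 5, 7, 6, 3, 3, 10, 2, 10, 8, 0, 7
n=3: candidate gives 0, actual a_3 = 6 ✗

no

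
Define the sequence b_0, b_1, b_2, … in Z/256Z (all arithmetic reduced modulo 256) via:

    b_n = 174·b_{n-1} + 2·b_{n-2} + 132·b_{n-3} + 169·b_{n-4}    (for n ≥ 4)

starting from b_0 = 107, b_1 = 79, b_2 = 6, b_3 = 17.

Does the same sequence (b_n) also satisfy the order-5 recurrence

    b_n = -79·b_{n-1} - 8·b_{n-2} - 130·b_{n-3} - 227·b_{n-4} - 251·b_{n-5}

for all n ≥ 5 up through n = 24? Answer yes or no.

yes

Terms b_0..b_24: 107, 79, 6, 17, 249, 159, 190, 255, 43, 39, 194, 173, 153, 31, 138, 35, 219, 191, 174, 201, 9, 127, 230, 167, 187
n=5: candidate gives 159, actual b_5 = 159 ✓
n=6: candidate gives 190, actual b_6 = 190 ✓
n=7: candidate gives 255, actual b_7 = 255 ✓
n=8: candidate gives 43, actual b_8 = 43 ✓
n=9: candidate gives 39, actual b_9 = 39 ✓
n=10: candidate gives 194, actual b_10 = 194 ✓
n=11: candidate gives 173, actual b_11 = 173 ✓
n=12: candidate gives 153, actual b_12 = 153 ✓
n=13: candidate gives 31, actual b_13 = 31 ✓
n=14: candidate gives 138, actual b_14 = 138 ✓
n=15: candidate gives 35, actual b_15 = 35 ✓
n=16: candidate gives 219, actual b_16 = 219 ✓
n=17: candidate gives 191, actual b_17 = 191 ✓
n=18: candidate gives 174, actual b_18 = 174 ✓
n=19: candidate gives 201, actual b_19 = 201 ✓
n=20: candidate gives 9, actual b_20 = 9 ✓
n=21: candidate gives 127, actual b_21 = 127 ✓
n=22: candidate gives 230, actual b_22 = 230 ✓
n=23: candidate gives 167, actual b_23 = 167 ✓
n=24: candidate gives 187, actual b_24 = 187 ✓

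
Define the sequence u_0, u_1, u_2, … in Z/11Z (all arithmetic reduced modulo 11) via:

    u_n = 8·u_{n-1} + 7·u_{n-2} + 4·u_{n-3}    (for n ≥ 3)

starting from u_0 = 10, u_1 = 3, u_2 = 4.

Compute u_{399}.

2

u_3 = 8·4 + 7·3 + 4·10 = 5
u_4 = 8·5 + 7·4 + 4·3 = 3
u_5 = 8·3 + 7·5 + 4·4 = 9
u_6 = 8·9 + 7·3 + 4·5 = 3
u_7 = 8·3 + 7·9 + 4·3 = 0
u_8 = 8·0 + 7·3 + 4·9 = 2
Continuing the recurrence:
  u_9 = 6;  u_10 = 7;  u_11 = 7;  u_12 = 8;  u_13 = 9;  u_14 = 2
  u_15 = 1;  u_16 = 3;  u_17 = 6;  u_18 = 7;  u_19 = 0;  u_20 = 7
  u_21 = 7;  u_22 = 6;  u_23 = 4;  u_24 = 3;  u_25 = 10;  u_26 = 7
  u_27 = 6;  u_28 = 5;  u_29 = 0;  u_30 = 4;  u_31 = 8;  u_32 = 4
  u_33 = 5;  u_34 = 1;  u_35 = 4;  u_36 = 4;  u_37 = 9;  u_38 = 6
  u_39 = 6;  u_40 = 5;  u_41 = 7;  u_42 = 5;  u_43 = 10;  u_44 = 0
  u_45 = 2;  u_46 = 1;  u_47 = 0;  u_48 = 4;  u_49 = 3;  u_50 = 8
  u_51 = 2;  u_52 = 7;  u_53 = 3;  u_54 = 4;  u_55 = 4;  u_56 = 6
  u_57 = 4;  u_58 = 2;  u_59 = 2;  u_60 = 2;  u_61 = 5;  u_62 = 7
  u_63 = 0;  u_64 = 3;  u_65 = 8;  u_66 = 8;  u_67 = 0;  u_68 = 0
  u_69 = 10;  u_70 = 3;  u_71 = 6;  u_72 = 10;  u_73 = 2;  u_74 = 0
  u_75 = 10;  u_76 = 0;  u_77 = 4;  u_78 = 6;  u_79 = 10;  u_80 = 6
  u_81 = 10;  u_82 = 8;  u_83 = 4;  u_84 = 7;  u_85 = 6;  u_86 = 3
  u_87 = 6;  u_88 = 5;  u_89 = 6;  u_90 = 8;  u_91 = 5;  u_92 = 10
  u_93 = 4;  u_94 = 1;  u_95 = 10;  u_96 = 4;  u_97 = 7;  u_98 = 3
  u_99 = 1;  u_100 = 2;  u_101 = 2;  u_102 = 1;  u_103 = 8;  u_104 = 2
  u_105 = 10;  u_106 = 5;  u_107 = 8;  u_108 = 7;  u_109 = 0;  u_110 = 4
  u_111 = 5;  u_112 = 2;  u_113 = 1;  u_114 = 9;  u_115 = 10;  u_116 = 4
  u_117 = 6;  u_118 = 6;  u_119 = 7;  u_120 = 1;  u_121 = 4;  u_122 = 1
  u_123 = 7;  u_124 = 2;  u_125 = 3;  u_126 = 0;  u_127 = 7;  u_128 = 2
  u_129 = 10;  u_130 = 1;  u_131 = 9;  u_132 = 9;  u_133 = 7;  u_134 = 1
  u_135 = 5;  u_136 = 9;  u_137 = 1;  u_138 = 3;  u_139 = 1;  u_140 = 0
  u_141 = 8;  u_142 = 2;  u_143 = 6;  u_144 = 6;  u_145 = 10;  u_146 = 3
  u_147 = 8;  u_148 = 4;  u_149 = 1;  u_150 = 2;  u_151 = 6;  u_152 = 0
  u_153 = 6;  u_154 = 6;  u_155 = 2;  u_156 = 5;  u_157 = 1;  u_158 = 7
  u_159 = 6;  u_160 = 2;  u_161 = 9;  u_162 = 0;  u_163 = 5;  u_164 = 10
  u_165 = 5;  u_166 = 9;  u_167 = 4;  u_168 = 5;  u_169 = 5;  u_170 = 3
  u_171 = 2;  u_172 = 2;  u_173 = 9;  u_174 = 6;  u_175 = 9;  u_176 = 7
  u_177 = 0;  u_178 = 8;  u_179 = 4;  u_180 = 0;  u_181 = 5;  u_182 = 1
  u_183 = 10;  u_184 = 8;  u_185 = 6;  u_186 = 1;  u_187 = 5;  u_188 = 5
  u_189 = 2;  u_190 = 5;  u_191 = 8;  u_192 = 8;  u_193 = 8;  u_194 = 9
  u_195 = 6;  u_196 = 0;  u_197 = 1;  u_198 = 10;  u_199 = 10;  u_200 = 0
  u_201 = 0;  u_202 = 7;  u_203 = 1;  u_204 = 2;  u_205 = 7;  u_206 = 8
  u_207 = 0;  u_208 = 7;  u_209 = 0;  u_210 = 5;  u_211 = 2;  u_212 = 7
  u_213 = 2;  u_214 = 7;  u_215 = 10;  u_216 = 5;  u_217 = 6;  u_218 = 2
  u_219 = 1;  u_220 = 2;  u_221 = 9;  u_222 = 2;  u_223 = 10;  u_224 = 9
  u_225 = 7;  u_226 = 5;  u_227 = 4;  u_228 = 7;  u_229 = 5;  u_230 = 6
  u_231 = 1;  u_232 = 4;  u_233 = 8;  u_234 = 8;  u_235 = 4;  u_236 = 10
  u_237 = 8;  u_238 = 7;  u_239 = 9;  u_240 = 10;  u_241 = 6;  u_242 = 0
  u_243 = 5;  u_244 = 9;  u_245 = 8;  u_246 = 4;  u_247 = 3;  u_248 = 7
  u_249 = 5;  u_250 = 2;  u_251 = 2;  u_252 = 6;  u_253 = 4;  u_254 = 5
  u_255 = 4;  u_256 = 6;  u_257 = 8;  u_258 = 1;  u_259 = 0;  u_260 = 6
  u_261 = 8;  u_262 = 7;  u_263 = 4;  u_264 = 3;  u_265 = 3;  u_266 = 6
  u_267 = 4;  u_268 = 9;  u_269 = 3;  u_270 = 4;  u_271 = 1;  u_272 = 4
  u_273 = 0;  u_274 = 10;  u_275 = 8;  u_276 = 2;  u_277 = 2;  u_278 = 7
  u_279 = 1;  u_280 = 10;  u_281 = 5;  u_282 = 4;  u_283 = 8;  u_284 = 2
  u_285 = 0;  u_286 = 2;  u_287 = 2;  u_288 = 8;  u_289 = 9;  u_290 = 4
  u_291 = 6;  u_292 = 2;  u_293 = 8;  u_294 = 3;  u_295 = 0;  u_296 = 9
  u_297 = 7;  u_298 = 9;  u_299 = 3;  u_300 = 5;  u_301 = 9;  u_302 = 9
  u_303 = 1;  u_304 = 8;  u_305 = 8;  u_306 = 3;  u_307 = 2;  u_308 = 3
  u_309 = 6;  u_310 = 0;  u_311 = 10;  u_312 = 5;  u_313 = 0;  u_314 = 9
  u_315 = 4;  u_316 = 7;  u_317 = 10;  u_318 = 2;  u_319 = 4;  u_320 = 9
  u_321 = 9;  u_322 = 8;  u_323 = 9;  u_324 = 10;  u_325 = 10;  u_326 = 10
  u_327 = 3;  u_328 = 2;  u_329 = 0;  u_330 = 4;  u_331 = 7;  u_332 = 7
  u_333 = 0;  u_334 = 0;  u_335 = 6;  u_336 = 4;  u_337 = 8;  u_338 = 6
  u_339 = 10;  u_340 = 0;  u_341 = 6;  u_342 = 0;  u_343 = 9;  u_344 = 8
  u_345 = 6;  u_346 = 8;  u_347 = 6;  u_348 = 7;  u_349 = 9;  u_350 = 2
  u_351 = 8;  u_352 = 4;  u_353 = 8;  u_354 = 3;  u_355 = 8;  u_356 = 7
  u_357 = 3;  u_358 = 6;  u_359 = 9;  u_360 = 5;  u_361 = 6;  u_362 = 9
  u_363 = 2;  u_364 = 4;  u_365 = 5;  u_366 = 10;  u_367 = 10;  u_368 = 5
  u_369 = 7;  u_370 = 10;  u_371 = 6;  u_372 = 3;  u_373 = 7;  u_374 = 2
  u_375 = 0;  u_376 = 9;  u_377 = 3;  u_378 = 10;  u_379 = 5;  u_380 = 1
  u_381 = 6;  u_382 = 9;  u_383 = 8;  u_384 = 8;  u_385 = 2;  u_386 = 5
  u_387 = 9;  u_388 = 5;  u_389 = 2;  u_390 = 10;  u_391 = 4;  u_392 = 0
  u_393 = 2;  u_394 = 10;  u_395 = 6;  u_396 = 5;  u_397 = 1
u_398 = 8·1 + 7·5 + 4·6 = 1
u_399 = 8·1 + 7·1 + 4·5 = 2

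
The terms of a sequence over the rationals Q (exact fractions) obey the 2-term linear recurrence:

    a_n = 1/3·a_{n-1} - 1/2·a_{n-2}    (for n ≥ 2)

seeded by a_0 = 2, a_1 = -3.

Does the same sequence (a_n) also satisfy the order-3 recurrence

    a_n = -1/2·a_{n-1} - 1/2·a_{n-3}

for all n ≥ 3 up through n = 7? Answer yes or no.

Terms a_0..a_7: 2, -3, -2, 5/6, 23/18, 1/108, -103/162, -421/1944
n=3: candidate gives 0, actual a_3 = 5/6 ✗

no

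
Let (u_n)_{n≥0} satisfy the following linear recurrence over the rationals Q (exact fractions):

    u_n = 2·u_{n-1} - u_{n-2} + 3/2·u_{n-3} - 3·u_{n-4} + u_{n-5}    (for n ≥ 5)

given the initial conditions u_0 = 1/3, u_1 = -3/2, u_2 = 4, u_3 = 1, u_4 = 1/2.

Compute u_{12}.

u_5 = 2·1/2 + -1·1 + 3/2·4 + -3·-3/2 + 1·1/3 = 65/6
u_6 = 2·65/6 + -1·1/2 + 3/2·1 + -3·4 + 1·-3/2 = 55/6
u_7 = 2·55/6 + -1·65/6 + 3/2·1/2 + -3·1 + 1·4 = 37/4
u_8 = 2·37/4 + -1·55/6 + 3/2·65/6 + -3·1/2 + 1·1 = 301/12
u_9 = 2·301/12 + -1·37/4 + 3/2·55/6 + -3·65/6 + 1·1/2 = 68/3
u_10 = 2·68/3 + -1·301/12 + 3/2·37/4 + -3·55/6 + 1·65/6 = 419/24
u_11 = 2·419/24 + -1·68/3 + 3/2·301/12 + -3·37/4 + 1·55/6 = 751/24
u_12 = 2·751/24 + -1·419/24 + 3/2·68/3 + -3·301/12 + 1·37/4 = 105/8

105/8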